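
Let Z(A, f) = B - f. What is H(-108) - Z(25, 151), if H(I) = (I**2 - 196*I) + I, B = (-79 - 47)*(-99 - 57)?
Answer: 13219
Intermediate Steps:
B = 19656 (B = -126*(-156) = 19656)
H(I) = I**2 - 195*I
Z(A, f) = 19656 - f
H(-108) - Z(25, 151) = -108*(-195 - 108) - (19656 - 1*151) = -108*(-303) - (19656 - 151) = 32724 - 1*19505 = 32724 - 19505 = 13219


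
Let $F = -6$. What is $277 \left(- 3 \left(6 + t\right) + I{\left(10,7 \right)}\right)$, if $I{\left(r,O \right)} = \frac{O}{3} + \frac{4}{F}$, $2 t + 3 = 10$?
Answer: $- \frac{44597}{6} \approx -7432.8$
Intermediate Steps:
$t = \frac{7}{2}$ ($t = - \frac{3}{2} + \frac{1}{2} \cdot 10 = - \frac{3}{2} + 5 = \frac{7}{2} \approx 3.5$)
$I{\left(r,O \right)} = - \frac{2}{3} + \frac{O}{3}$ ($I{\left(r,O \right)} = \frac{O}{3} + \frac{4}{-6} = O \frac{1}{3} + 4 \left(- \frac{1}{6}\right) = \frac{O}{3} - \frac{2}{3} = - \frac{2}{3} + \frac{O}{3}$)
$277 \left(- 3 \left(6 + t\right) + I{\left(10,7 \right)}\right) = 277 \left(- 3 \left(6 + \frac{7}{2}\right) + \left(- \frac{2}{3} + \frac{1}{3} \cdot 7\right)\right) = 277 \left(\left(-3\right) \frac{19}{2} + \left(- \frac{2}{3} + \frac{7}{3}\right)\right) = 277 \left(- \frac{57}{2} + \frac{5}{3}\right) = 277 \left(- \frac{161}{6}\right) = - \frac{44597}{6}$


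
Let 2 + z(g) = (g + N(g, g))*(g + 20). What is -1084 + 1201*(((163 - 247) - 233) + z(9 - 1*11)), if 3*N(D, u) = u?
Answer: -441851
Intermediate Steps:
N(D, u) = u/3
z(g) = -2 + 4*g*(20 + g)/3 (z(g) = -2 + (g + g/3)*(g + 20) = -2 + (4*g/3)*(20 + g) = -2 + 4*g*(20 + g)/3)
-1084 + 1201*(((163 - 247) - 233) + z(9 - 1*11)) = -1084 + 1201*(((163 - 247) - 233) + (-2 + 4*(9 - 1*11)**2/3 + 80*(9 - 1*11)/3)) = -1084 + 1201*((-84 - 233) + (-2 + 4*(9 - 11)**2/3 + 80*(9 - 11)/3)) = -1084 + 1201*(-317 + (-2 + (4/3)*(-2)**2 + (80/3)*(-2))) = -1084 + 1201*(-317 + (-2 + (4/3)*4 - 160/3)) = -1084 + 1201*(-317 + (-2 + 16/3 - 160/3)) = -1084 + 1201*(-317 - 50) = -1084 + 1201*(-367) = -1084 - 440767 = -441851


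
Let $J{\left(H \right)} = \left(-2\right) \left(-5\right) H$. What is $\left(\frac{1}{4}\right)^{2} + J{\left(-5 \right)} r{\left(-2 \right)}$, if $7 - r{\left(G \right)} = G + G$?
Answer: $- \frac{8799}{16} \approx -549.94$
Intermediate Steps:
$r{\left(G \right)} = 7 - 2 G$ ($r{\left(G \right)} = 7 - \left(G + G\right) = 7 - 2 G$)
$J{\left(H \right)} = 10 H$
$\left(\frac{1}{4}\right)^{2} + J{\left(-5 \right)} r{\left(-2 \right)} = \left(\frac{1}{4}\right)^{2} + 10 \left(-5\right) \left(7 - -4\right) = \left(\frac{1}{4}\right)^{2} - 50 \left(7 + 4\right) = \frac{1}{16} - 550 = - \frac{8799}{16}$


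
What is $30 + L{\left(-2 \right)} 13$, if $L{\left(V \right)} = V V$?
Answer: $82$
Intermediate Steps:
$L{\left(V \right)} = V^{2}$
$30 + L{\left(-2 \right)} 13 = 30 + \left(-2\right)^{2} \cdot 13 = 30 + 4 \cdot 13 = 30 + 52 = 82$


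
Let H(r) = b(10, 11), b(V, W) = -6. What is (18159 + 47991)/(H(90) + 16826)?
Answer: 6615/1682 ≈ 3.9328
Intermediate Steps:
H(r) = -6
(18159 + 47991)/(H(90) + 16826) = (18159 + 47991)/(-6 + 16826) = 66150/16820 = 66150*(1/16820) = 6615/1682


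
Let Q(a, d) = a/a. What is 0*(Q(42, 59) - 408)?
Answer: 0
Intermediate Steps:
Q(a, d) = 1
0*(Q(42, 59) - 408) = 0*(1 - 408) = 0*(-407) = 0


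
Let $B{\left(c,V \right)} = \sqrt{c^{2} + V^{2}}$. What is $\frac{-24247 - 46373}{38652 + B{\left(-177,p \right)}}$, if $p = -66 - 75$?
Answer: $- \frac{151644680}{82995883} + \frac{11770 \sqrt{5690}}{82995883} \approx -1.8164$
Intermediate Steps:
$p = -141$ ($p = -66 - 75 = -141$)
$B{\left(c,V \right)} = \sqrt{V^{2} + c^{2}}$
$\frac{-24247 - 46373}{38652 + B{\left(-177,p \right)}} = \frac{-24247 - 46373}{38652 + \sqrt{\left(-141\right)^{2} + \left(-177\right)^{2}}} = - \frac{70620}{38652 + \sqrt{19881 + 31329}} = - \frac{70620}{38652 + \sqrt{51210}} = - \frac{70620}{38652 + 3 \sqrt{5690}}$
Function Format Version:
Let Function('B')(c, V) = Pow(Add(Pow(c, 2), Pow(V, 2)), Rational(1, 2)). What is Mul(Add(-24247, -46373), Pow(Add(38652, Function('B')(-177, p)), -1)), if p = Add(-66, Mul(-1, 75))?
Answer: Add(Rational(-151644680, 82995883), Mul(Rational(11770, 82995883), Pow(5690, Rational(1, 2)))) ≈ -1.8164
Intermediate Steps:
p = -141 (p = Add(-66, -75) = -141)
Function('B')(c, V) = Pow(Add(Pow(V, 2), Pow(c, 2)), Rational(1, 2))
Mul(Add(-24247, -46373), Pow(Add(38652, Function('B')(-177, p)), -1)) = Mul(Add(-24247, -46373), Pow(Add(38652, Pow(Add(Pow(-141, 2), Pow(-177, 2)), Rational(1, 2))), -1)) = Mul(-70620, Pow(Add(38652, Pow(Add(19881, 31329), Rational(1, 2))), -1)) = Mul(-70620, Pow(Add(38652, Pow(51210, Rational(1, 2))), -1)) = Mul(-70620, Pow(Add(38652, Mul(3, Pow(5690, Rational(1, 2)))), -1))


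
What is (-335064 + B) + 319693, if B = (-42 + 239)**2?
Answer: 23438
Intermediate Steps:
B = 38809 (B = 197**2 = 38809)
(-335064 + B) + 319693 = (-335064 + 38809) + 319693 = -296255 + 319693 = 23438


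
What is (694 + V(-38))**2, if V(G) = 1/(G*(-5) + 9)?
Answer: 19073543449/39601 ≈ 4.8164e+5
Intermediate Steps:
V(G) = 1/(9 - 5*G) (V(G) = 1/(-5*G + 9) = 1/(9 - 5*G))
(694 + V(-38))**2 = (694 - 1/(-9 + 5*(-38)))**2 = (694 - 1/(-9 - 190))**2 = (694 - 1/(-199))**2 = (694 - 1*(-1/199))**2 = (694 + 1/199)**2 = (138107/199)**2 = 19073543449/39601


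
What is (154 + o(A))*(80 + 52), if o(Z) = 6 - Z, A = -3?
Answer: 21516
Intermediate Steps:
(154 + o(A))*(80 + 52) = (154 + (6 - 1*(-3)))*(80 + 52) = (154 + (6 + 3))*132 = (154 + 9)*132 = 163*132 = 21516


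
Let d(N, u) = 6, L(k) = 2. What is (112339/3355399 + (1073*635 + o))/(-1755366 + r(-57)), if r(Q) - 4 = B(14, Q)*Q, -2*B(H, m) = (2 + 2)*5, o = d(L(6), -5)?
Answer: -1143119065189/2944013661004 ≈ -0.38829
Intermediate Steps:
o = 6
B(H, m) = -10 (B(H, m) = -(2 + 2)*5/2 = -2*5 = -1/2*20 = -10)
r(Q) = 4 - 10*Q
(112339/3355399 + (1073*635 + o))/(-1755366 + r(-57)) = (112339/3355399 + (1073*635 + 6))/(-1755366 + (4 - 10*(-57))) = (112339*(1/3355399) + (681355 + 6))/(-1755366 + (4 + 570)) = (112339/3355399 + 681361)/(-1755366 + 574) = (2286238130378/3355399)/(-1754792) = (2286238130378/3355399)*(-1/1754792) = -1143119065189/2944013661004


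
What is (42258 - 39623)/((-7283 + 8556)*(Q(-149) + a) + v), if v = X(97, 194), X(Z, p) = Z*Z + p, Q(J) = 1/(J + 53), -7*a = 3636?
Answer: -1770720/437903983 ≈ -0.0040436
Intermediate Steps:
a = -3636/7 (a = -⅐*3636 = -3636/7 ≈ -519.43)
Q(J) = 1/(53 + J)
X(Z, p) = p + Z² (X(Z, p) = Z² + p = p + Z²)
v = 9603 (v = 194 + 97² = 194 + 9409 = 9603)
(42258 - 39623)/((-7283 + 8556)*(Q(-149) + a) + v) = (42258 - 39623)/((-7283 + 8556)*(1/(53 - 149) - 3636/7) + 9603) = 2635/(1273*(1/(-96) - 3636/7) + 9603) = 2635/(1273*(-1/96 - 3636/7) + 9603) = 2635/(1273*(-349063/672) + 9603) = 2635/(-444357199/672 + 9603) = 2635/(-437903983/672) = 2635*(-672/437903983) = -1770720/437903983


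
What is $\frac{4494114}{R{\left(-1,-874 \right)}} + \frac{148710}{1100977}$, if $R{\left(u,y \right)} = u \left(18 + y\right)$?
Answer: $\frac{2474021722569}{471218156} \approx 5250.3$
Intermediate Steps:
$\frac{4494114}{R{\left(-1,-874 \right)}} + \frac{148710}{1100977} = \frac{4494114}{\left(-1\right) \left(18 - 874\right)} + \frac{148710}{1100977} = \frac{4494114}{\left(-1\right) \left(-856\right)} + 148710 \cdot \frac{1}{1100977} = \frac{4494114}{856} + \frac{148710}{1100977} = 4494114 \cdot \frac{1}{856} + \frac{148710}{1100977} = \frac{2247057}{428} + \frac{148710}{1100977} = \frac{2474021722569}{471218156}$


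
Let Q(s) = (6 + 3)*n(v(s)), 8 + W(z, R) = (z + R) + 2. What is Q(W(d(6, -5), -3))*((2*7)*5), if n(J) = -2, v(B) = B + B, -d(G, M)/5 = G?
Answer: -1260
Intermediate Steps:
d(G, M) = -5*G
W(z, R) = -6 + R + z (W(z, R) = -8 + ((z + R) + 2) = -8 + ((R + z) + 2) = -8 + (2 + R + z) = -6 + R + z)
v(B) = 2*B
Q(s) = -18 (Q(s) = (6 + 3)*(-2) = 9*(-2) = -18)
Q(W(d(6, -5), -3))*((2*7)*5) = -18*2*7*5 = -252*5 = -18*70 = -1260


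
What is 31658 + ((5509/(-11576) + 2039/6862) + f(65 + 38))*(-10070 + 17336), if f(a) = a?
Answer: 15465048905617/19858628 ≈ 7.7876e+5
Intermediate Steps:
31658 + ((5509/(-11576) + 2039/6862) + f(65 + 38))*(-10070 + 17336) = 31658 + ((5509/(-11576) + 2039/6862) + (65 + 38))*(-10070 + 17336) = 31658 + ((5509*(-1/11576) + 2039*(1/6862)) + 103)*7266 = 31658 + ((-5509/11576 + 2039/6862) + 103)*7266 = 31658 + (-7099647/39717256 + 103)*7266 = 31658 + (4083777721/39717256)*7266 = 31658 + 14836364460393/19858628 = 15465048905617/19858628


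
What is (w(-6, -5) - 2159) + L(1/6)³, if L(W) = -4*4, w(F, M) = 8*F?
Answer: -6303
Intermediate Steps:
L(W) = -16
(w(-6, -5) - 2159) + L(1/6)³ = (8*(-6) - 2159) + (-16)³ = (-48 - 2159) - 4096 = -2207 - 4096 = -6303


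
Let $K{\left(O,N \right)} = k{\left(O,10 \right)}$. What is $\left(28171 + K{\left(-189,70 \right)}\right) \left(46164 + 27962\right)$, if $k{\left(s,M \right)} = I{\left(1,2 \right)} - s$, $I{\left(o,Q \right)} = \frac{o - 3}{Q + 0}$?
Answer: $2102139234$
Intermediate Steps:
$I{\left(o,Q \right)} = \frac{-3 + o}{Q}$
$k{\left(s,M \right)} = -1 - s$ ($k{\left(s,M \right)} = \frac{-3 + 1}{2} - s = \frac{1}{2} \left(-2\right) - s = -1 - s$)
$K{\left(O,N \right)} = -1 - O$
$\left(28171 + K{\left(-189,70 \right)}\right) \left(46164 + 27962\right) = \left(28171 - -188\right) \left(46164 + 27962\right) = \left(28171 + \left(-1 + 189\right)\right) 74126 = \left(28171 + 188\right) 74126 = 28359 \cdot 74126 = 2102139234$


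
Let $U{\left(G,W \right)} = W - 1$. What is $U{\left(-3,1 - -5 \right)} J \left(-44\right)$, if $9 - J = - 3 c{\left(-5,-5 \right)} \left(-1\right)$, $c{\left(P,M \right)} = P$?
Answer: $-5280$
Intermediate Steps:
$U{\left(G,W \right)} = -1 + W$
$J = 24$ ($J = 9 - \left(-3\right) \left(-5\right) \left(-1\right) = 9 - 15 \left(-1\right) = 9 - -15 = 9 + 15 = 24$)
$U{\left(-3,1 - -5 \right)} J \left(-44\right) = \left(-1 + \left(1 - -5\right)\right) 24 \left(-44\right) = \left(-1 + \left(1 + 5\right)\right) 24 \left(-44\right) = \left(-1 + 6\right) 24 \left(-44\right) = 5 \cdot 24 \left(-44\right) = 120 \left(-44\right) = -5280$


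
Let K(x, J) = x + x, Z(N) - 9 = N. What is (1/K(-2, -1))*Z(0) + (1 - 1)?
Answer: -9/4 ≈ -2.2500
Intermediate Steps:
Z(N) = 9 + N
K(x, J) = 2*x
(1/K(-2, -1))*Z(0) + (1 - 1) = (1/(2*(-2)))*(9 + 0) + (1 - 1) = (1/(-4))*9 + 0 = (1*(-1/4))*9 + 0 = -1/4*9 + 0 = -9/4 + 0 = -9/4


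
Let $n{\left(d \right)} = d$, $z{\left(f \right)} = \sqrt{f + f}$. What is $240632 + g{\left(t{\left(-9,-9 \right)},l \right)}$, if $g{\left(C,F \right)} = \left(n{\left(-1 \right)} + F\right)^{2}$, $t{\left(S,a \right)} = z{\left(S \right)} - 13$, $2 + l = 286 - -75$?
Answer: $368796$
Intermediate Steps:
$z{\left(f \right)} = \sqrt{2} \sqrt{f}$ ($z{\left(f \right)} = \sqrt{2 f} = \sqrt{2} \sqrt{f}$)
$l = 359$ ($l = -2 + \left(286 - -75\right) = -2 + \left(286 + 75\right) = -2 + 361 = 359$)
$t{\left(S,a \right)} = -13 + \sqrt{2} \sqrt{S}$ ($t{\left(S,a \right)} = \sqrt{2} \sqrt{S} - 13 = -13 + \sqrt{2} \sqrt{S}$)
$g{\left(C,F \right)} = \left(-1 + F\right)^{2}$
$240632 + g{\left(t{\left(-9,-9 \right)},l \right)} = 240632 + \left(-1 + 359\right)^{2} = 240632 + 358^{2} = 240632 + 128164 = 368796$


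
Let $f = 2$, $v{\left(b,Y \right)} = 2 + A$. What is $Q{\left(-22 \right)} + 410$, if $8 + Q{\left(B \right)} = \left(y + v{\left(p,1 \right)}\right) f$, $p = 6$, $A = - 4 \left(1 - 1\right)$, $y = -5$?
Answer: $396$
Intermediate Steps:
$A = 0$ ($A = \left(-4\right) 0 = 0$)
$v{\left(b,Y \right)} = 2$ ($v{\left(b,Y \right)} = 2 + 0 = 2$)
$Q{\left(B \right)} = -14$ ($Q{\left(B \right)} = -8 + \left(-5 + 2\right) 2 = -8 - 6 = -14$)
$Q{\left(-22 \right)} + 410 = -14 + 410 = 396$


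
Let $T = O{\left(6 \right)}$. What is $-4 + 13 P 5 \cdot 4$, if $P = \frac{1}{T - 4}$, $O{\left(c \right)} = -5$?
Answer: $- \frac{296}{9} \approx -32.889$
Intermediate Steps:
$T = -5$
$P = - \frac{1}{9}$ ($P = \frac{1}{-5 - 4} = \frac{1}{-9} = - \frac{1}{9} \approx -0.11111$)
$-4 + 13 P 5 \cdot 4 = -4 + 13 \left(- \frac{1}{9}\right) 5 \cdot 4 = -4 + 13 \left(\left(- \frac{5}{9}\right) 4\right) = -4 + 13 \left(- \frac{20}{9}\right) = -4 - \frac{260}{9} = - \frac{296}{9}$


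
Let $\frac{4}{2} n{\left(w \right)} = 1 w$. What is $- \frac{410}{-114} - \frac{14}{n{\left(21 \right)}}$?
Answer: $\frac{43}{19} \approx 2.2632$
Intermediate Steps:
$n{\left(w \right)} = \frac{w}{2}$ ($n{\left(w \right)} = \frac{1 w}{2} = \frac{w}{2}$)
$- \frac{410}{-114} - \frac{14}{n{\left(21 \right)}} = - \frac{410}{-114} - \frac{14}{\frac{1}{2} \cdot 21} = \left(-410\right) \left(- \frac{1}{114}\right) - \frac{14}{\frac{21}{2}} = \frac{205}{57} - \frac{4}{3} = \frac{43}{19}$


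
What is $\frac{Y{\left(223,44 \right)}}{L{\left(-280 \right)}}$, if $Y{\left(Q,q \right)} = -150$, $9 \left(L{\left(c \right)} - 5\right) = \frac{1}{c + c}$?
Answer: $- \frac{756000}{25199} \approx -30.001$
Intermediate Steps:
$L{\left(c \right)} = 5 + \frac{1}{18 c}$ ($L{\left(c \right)} = 5 + \frac{1}{9 \left(c + c\right)} = 5 + \frac{1}{9 \cdot 2 c} = 5 + \frac{\frac{1}{2} \frac{1}{c}}{9} = 5 + \frac{1}{18 c}$)
$\frac{Y{\left(223,44 \right)}}{L{\left(-280 \right)}} = - \frac{150}{5 + \frac{1}{18 \left(-280\right)}} = - \frac{150}{5 + \frac{1}{18} \left(- \frac{1}{280}\right)} = - \frac{150}{5 - \frac{1}{5040}} = - \frac{150}{\frac{25199}{5040}} = \left(-150\right) \frac{5040}{25199} = - \frac{756000}{25199}$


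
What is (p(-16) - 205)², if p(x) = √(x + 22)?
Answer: (205 - √6)² ≈ 41027.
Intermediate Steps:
p(x) = √(22 + x)
(p(-16) - 205)² = (√(22 - 16) - 205)² = (√6 - 205)² = (-205 + √6)²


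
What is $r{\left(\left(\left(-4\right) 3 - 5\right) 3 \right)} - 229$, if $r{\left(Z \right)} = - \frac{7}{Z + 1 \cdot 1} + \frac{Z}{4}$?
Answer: $- \frac{24161}{100} \approx -241.61$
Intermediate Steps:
$r{\left(Z \right)} = - \frac{7}{1 + Z} + \frac{Z}{4}$ ($r{\left(Z \right)} = - \frac{7}{Z + 1} + Z \frac{1}{4} = - \frac{7}{1 + Z} + \frac{Z}{4}$)
$r{\left(\left(\left(-4\right) 3 - 5\right) 3 \right)} - 229 = \frac{-28 + \left(\left(-4\right) 3 - 5\right) 3 + \left(\left(\left(-4\right) 3 - 5\right) 3\right)^{2}}{4 \left(1 + \left(\left(-4\right) 3 - 5\right) 3\right)} - 229 = \frac{-28 + \left(-12 - 5\right) 3 + \left(\left(-12 - 5\right) 3\right)^{2}}{4 \left(1 + \left(-12 - 5\right) 3\right)} - 229 = \frac{-28 - 51 + \left(\left(-17\right) 3\right)^{2}}{4 \left(1 - 51\right)} - 229 = \frac{-28 - 51 + \left(-51\right)^{2}}{4 \left(1 - 51\right)} - 229 = \frac{-28 - 51 + 2601}{4 \left(-50\right)} - 229 = \frac{1}{4} \left(- \frac{1}{50}\right) 2522 - 229 = - \frac{1261}{100} - 229 = - \frac{24161}{100}$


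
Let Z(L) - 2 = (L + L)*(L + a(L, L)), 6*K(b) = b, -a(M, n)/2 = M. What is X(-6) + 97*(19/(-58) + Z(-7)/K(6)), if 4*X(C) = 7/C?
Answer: -6503471/696 ≈ -9344.1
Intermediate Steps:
a(M, n) = -2*M
K(b) = b/6
X(C) = 7/(4*C) (X(C) = (7/C)/4 = 7/(4*C))
Z(L) = 2 - 2*L² (Z(L) = 2 + (L + L)*(L - 2*L) = 2 + (2*L)*(-L) = 2 - 2*L²)
X(-6) + 97*(19/(-58) + Z(-7)/K(6)) = (7/4)/(-6) + 97*(19/(-58) + (2 - 2*(-7)²)/(((⅙)*6))) = (7/4)*(-⅙) + 97*(19*(-1/58) + (2 - 2*49)/1) = -7/24 + 97*(-19/58 + (2 - 98)*1) = -7/24 + 97*(-19/58 - 96*1) = -7/24 + 97*(-19/58 - 96) = -7/24 + 97*(-5587/58) = -7/24 - 541939/58 = -6503471/696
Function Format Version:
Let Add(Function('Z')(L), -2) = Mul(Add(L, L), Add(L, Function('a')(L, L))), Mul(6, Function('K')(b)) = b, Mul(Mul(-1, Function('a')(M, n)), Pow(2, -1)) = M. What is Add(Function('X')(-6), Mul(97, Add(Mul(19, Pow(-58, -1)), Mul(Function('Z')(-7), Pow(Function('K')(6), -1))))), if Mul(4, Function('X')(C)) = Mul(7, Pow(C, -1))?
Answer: Rational(-6503471, 696) ≈ -9344.1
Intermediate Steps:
Function('a')(M, n) = Mul(-2, M)
Function('K')(b) = Mul(Rational(1, 6), b)
Function('X')(C) = Mul(Rational(7, 4), Pow(C, -1)) (Function('X')(C) = Mul(Rational(1, 4), Mul(7, Pow(C, -1))) = Mul(Rational(7, 4), Pow(C, -1)))
Function('Z')(L) = Add(2, Mul(-2, Pow(L, 2))) (Function('Z')(L) = Add(2, Mul(Add(L, L), Add(L, Mul(-2, L)))) = Add(2, Mul(Mul(2, L), Mul(-1, L))) = Add(2, Mul(-2, Pow(L, 2))))
Add(Function('X')(-6), Mul(97, Add(Mul(19, Pow(-58, -1)), Mul(Function('Z')(-7), Pow(Function('K')(6), -1))))) = Add(Mul(Rational(7, 4), Pow(-6, -1)), Mul(97, Add(Mul(19, Pow(-58, -1)), Mul(Add(2, Mul(-2, Pow(-7, 2))), Pow(Mul(Rational(1, 6), 6), -1))))) = Add(Mul(Rational(7, 4), Rational(-1, 6)), Mul(97, Add(Mul(19, Rational(-1, 58)), Mul(Add(2, Mul(-2, 49)), Pow(1, -1))))) = Add(Rational(-7, 24), Mul(97, Add(Rational(-19, 58), Mul(Add(2, -98), 1)))) = Add(Rational(-7, 24), Mul(97, Add(Rational(-19, 58), Mul(-96, 1)))) = Add(Rational(-7, 24), Mul(97, Add(Rational(-19, 58), -96))) = Add(Rational(-7, 24), Mul(97, Rational(-5587, 58))) = Add(Rational(-7, 24), Rational(-541939, 58)) = Rational(-6503471, 696)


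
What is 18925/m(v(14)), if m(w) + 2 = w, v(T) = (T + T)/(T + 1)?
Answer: -283875/2 ≈ -1.4194e+5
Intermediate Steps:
v(T) = 2*T/(1 + T) (v(T) = (2*T)/(1 + T) = 2*T/(1 + T))
m(w) = -2 + w
18925/m(v(14)) = 18925/(-2 + 2*14/(1 + 14)) = 18925/(-2 + 2*14/15) = 18925/(-2 + 2*14*(1/15)) = 18925/(-2 + 28/15) = 18925/(-2/15) = 18925*(-15/2) = -283875/2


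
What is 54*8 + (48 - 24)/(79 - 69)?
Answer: 2172/5 ≈ 434.40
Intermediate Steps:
54*8 + (48 - 24)/(79 - 69) = 432 + 24/10 = 432 + 24*(⅒) = 432 + 12/5 = 2172/5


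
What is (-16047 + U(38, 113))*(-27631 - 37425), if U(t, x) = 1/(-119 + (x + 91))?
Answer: 88735993664/85 ≈ 1.0440e+9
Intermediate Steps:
U(t, x) = 1/(-28 + x) (U(t, x) = 1/(-119 + (91 + x)) = 1/(-28 + x))
(-16047 + U(38, 113))*(-27631 - 37425) = (-16047 + 1/(-28 + 113))*(-27631 - 37425) = (-16047 + 1/85)*(-65056) = -1363994/85*(-65056) = 88735993664/85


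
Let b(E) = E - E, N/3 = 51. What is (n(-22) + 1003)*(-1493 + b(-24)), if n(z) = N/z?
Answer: -32716109/22 ≈ -1.4871e+6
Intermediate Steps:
N = 153 (N = 3*51 = 153)
b(E) = 0
n(z) = 153/z
(n(-22) + 1003)*(-1493 + b(-24)) = (153/(-22) + 1003)*(-1493 + 0) = (153*(-1/22) + 1003)*(-1493) = (-153/22 + 1003)*(-1493) = (21913/22)*(-1493) = -32716109/22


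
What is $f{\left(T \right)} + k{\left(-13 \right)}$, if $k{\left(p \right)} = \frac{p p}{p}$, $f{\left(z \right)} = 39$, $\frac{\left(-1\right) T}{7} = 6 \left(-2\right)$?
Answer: $26$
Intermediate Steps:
$T = 84$ ($T = - 7 \cdot 6 \left(-2\right) = \left(-7\right) \left(-12\right) = 84$)
$k{\left(p \right)} = p$ ($k{\left(p \right)} = \frac{p^{2}}{p} = p$)
$f{\left(T \right)} + k{\left(-13 \right)} = 39 - 13 = 26$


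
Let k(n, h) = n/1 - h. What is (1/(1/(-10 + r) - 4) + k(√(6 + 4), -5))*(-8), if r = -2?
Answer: -1864/49 - 8*√10 ≈ -63.339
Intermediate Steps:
k(n, h) = n - h (k(n, h) = n*1 - h = n - h)
(1/(1/(-10 + r) - 4) + k(√(6 + 4), -5))*(-8) = (1/(1/(-10 - 2) - 4) + (√(6 + 4) - 1*(-5)))*(-8) = (1/(1/(-12) - 4) + (√10 + 5))*(-8) = (1/(-1/12 - 4) + (5 + √10))*(-8) = (1/(-49/12) + (5 + √10))*(-8) = (-12/49 + (5 + √10))*(-8) = (233/49 + √10)*(-8) = -1864/49 - 8*√10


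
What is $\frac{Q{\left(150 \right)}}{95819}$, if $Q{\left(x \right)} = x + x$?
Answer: $\frac{300}{95819} \approx 0.0031309$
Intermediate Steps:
$Q{\left(x \right)} = 2 x$
$\frac{Q{\left(150 \right)}}{95819} = \frac{2 \cdot 150}{95819} = 300 \cdot \frac{1}{95819} = \frac{300}{95819}$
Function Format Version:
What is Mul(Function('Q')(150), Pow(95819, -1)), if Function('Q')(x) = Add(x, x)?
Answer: Rational(300, 95819) ≈ 0.0031309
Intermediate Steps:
Function('Q')(x) = Mul(2, x)
Mul(Function('Q')(150), Pow(95819, -1)) = Mul(Mul(2, 150), Pow(95819, -1)) = Mul(300, Rational(1, 95819)) = Rational(300, 95819)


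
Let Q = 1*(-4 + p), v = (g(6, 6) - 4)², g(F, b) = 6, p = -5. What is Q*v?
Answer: -36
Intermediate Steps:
v = 4 (v = (6 - 4)² = 2² = 4)
Q = -9 (Q = 1*(-4 - 5) = 1*(-9) = -9)
Q*v = -9*4 = -36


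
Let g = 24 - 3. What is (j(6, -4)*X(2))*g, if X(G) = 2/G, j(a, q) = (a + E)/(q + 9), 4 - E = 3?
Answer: 147/5 ≈ 29.400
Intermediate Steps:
E = 1 (E = 4 - 1*3 = 4 - 3 = 1)
g = 21
j(a, q) = (1 + a)/(9 + q) (j(a, q) = (a + 1)/(q + 9) = (1 + a)/(9 + q))
(j(6, -4)*X(2))*g = (((1 + 6)/(9 - 4))*(2/2))*21 = ((7/5)*(2*(1/2)))*21 = (((1/5)*7)*1)*21 = ((7/5)*1)*21 = (7/5)*21 = 147/5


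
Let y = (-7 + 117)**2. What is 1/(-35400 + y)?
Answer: -1/23300 ≈ -4.2918e-5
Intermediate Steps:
y = 12100 (y = 110**2 = 12100)
1/(-35400 + y) = 1/(-35400 + 12100) = 1/(-23300) = -1/23300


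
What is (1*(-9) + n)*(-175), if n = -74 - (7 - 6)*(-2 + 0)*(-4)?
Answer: 15925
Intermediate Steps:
n = -82 (n = -74 - (-2*(-4)) = -74 - 8 = -82)
(1*(-9) + n)*(-175) = (1*(-9) - 82)*(-175) = (-9 - 82)*(-175) = -91*(-175) = 15925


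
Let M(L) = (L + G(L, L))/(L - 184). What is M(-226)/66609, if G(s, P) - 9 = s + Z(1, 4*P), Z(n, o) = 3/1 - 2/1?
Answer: 221/13654845 ≈ 1.6185e-5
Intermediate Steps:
Z(n, o) = 1 (Z(n, o) = 3*1 - 2*1 = 3 - 2 = 1)
G(s, P) = 10 + s (G(s, P) = 9 + (s + 1) = 9 + (1 + s) = 10 + s)
M(L) = (10 + 2*L)/(-184 + L) (M(L) = (L + (10 + L))/(L - 184) = (10 + 2*L)/(-184 + L))
M(-226)/66609 = (2*(5 - 226)/(-184 - 226))/66609 = (2*(-221)/(-410))*(1/66609) = (2*(-1/410)*(-221))*(1/66609) = (221/205)*(1/66609) = 221/13654845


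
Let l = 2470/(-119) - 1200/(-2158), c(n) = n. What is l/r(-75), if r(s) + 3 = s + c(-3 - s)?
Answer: 1296865/385203 ≈ 3.3667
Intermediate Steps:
r(s) = -6 (r(s) = -3 + (s + (-3 - s)) = -3 - 3 = -6)
l = -2593730/128401 (l = 2470*(-1/119) - 1200*(-1/2158) = -2470/119 + 600/1079 = -2593730/128401 ≈ -20.200)
l/r(-75) = -2593730/128401/(-6) = -2593730/128401*(-⅙) = 1296865/385203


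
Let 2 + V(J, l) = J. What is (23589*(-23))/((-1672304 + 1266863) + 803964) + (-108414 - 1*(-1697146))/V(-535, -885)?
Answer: -211145863525/71335617 ≈ -2959.9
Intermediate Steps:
V(J, l) = -2 + J
(23589*(-23))/((-1672304 + 1266863) + 803964) + (-108414 - 1*(-1697146))/V(-535, -885) = (23589*(-23))/((-1672304 + 1266863) + 803964) + (-108414 - 1*(-1697146))/(-2 - 535) = -542547/(-405441 + 803964) + (-108414 + 1697146)/(-537) = -542547/398523 + 1588732*(-1/537) = -542547*1/398523 - 1588732/537 = -180849/132841 - 1588732/537 = -211145863525/71335617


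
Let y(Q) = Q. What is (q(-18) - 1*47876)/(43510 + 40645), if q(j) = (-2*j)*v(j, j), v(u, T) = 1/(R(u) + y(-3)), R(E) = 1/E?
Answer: -2633828/4628525 ≈ -0.56904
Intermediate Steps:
v(u, T) = 1/(-3 + 1/u) (v(u, T) = 1/(1/u - 3) = 1/(-3 + 1/u))
q(j) = 2*j²/(-1 + 3*j) (q(j) = (-2*j)*(-j/(-1 + 3*j)) = 2*j²/(-1 + 3*j))
(q(-18) - 1*47876)/(43510 + 40645) = (2*(-18)²/(-1 + 3*(-18)) - 1*47876)/(43510 + 40645) = (2*324/(-1 - 54) - 47876)/84155 = (2*324/(-55) - 47876)*(1/84155) = (2*324*(-1/55) - 47876)*(1/84155) = (-648/55 - 47876)*(1/84155) = -2633828/55*1/84155 = -2633828/4628525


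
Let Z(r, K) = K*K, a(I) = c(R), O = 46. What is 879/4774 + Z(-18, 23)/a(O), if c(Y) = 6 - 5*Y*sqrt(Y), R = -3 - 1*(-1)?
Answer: 1920015/140833 - 2645*I*sqrt(2)/118 ≈ 13.633 - 31.7*I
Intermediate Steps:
R = -2 (R = -3 + 1 = -2)
c(Y) = 6 - 5*Y**(3/2)
a(I) = 6 + 10*I*sqrt(2) (a(I) = 6 - (-10)*I*sqrt(2) = 6 + 10*I*sqrt(2))
Z(r, K) = K**2
879/4774 + Z(-18, 23)/a(O) = 879/4774 + 23**2/(6 + 10*I*sqrt(2)) = 879*(1/4774) + 529/(6 + 10*I*sqrt(2)) = 879/4774 + 529/(6 + 10*I*sqrt(2))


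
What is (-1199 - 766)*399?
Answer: -784035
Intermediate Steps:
(-1199 - 766)*399 = -1965*399 = -784035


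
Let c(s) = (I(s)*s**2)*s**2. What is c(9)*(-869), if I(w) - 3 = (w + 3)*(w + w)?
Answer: -1248630471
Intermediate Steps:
I(w) = 3 + 2*w*(3 + w) (I(w) = 3 + (w + 3)*(w + w) = 3 + (3 + w)*(2*w) = 3 + 2*w*(3 + w))
c(s) = s**4*(3 + 2*s**2 + 6*s) (c(s) = ((3 + 2*s**2 + 6*s)*s**2)*s**2 = (s**2*(3 + 2*s**2 + 6*s))*s**2 = s**4*(3 + 2*s**2 + 6*s))
c(9)*(-869) = (9**4*(3 + 2*9**2 + 6*9))*(-869) = (6561*(3 + 2*81 + 54))*(-869) = (6561*(3 + 162 + 54))*(-869) = (6561*219)*(-869) = 1436859*(-869) = -1248630471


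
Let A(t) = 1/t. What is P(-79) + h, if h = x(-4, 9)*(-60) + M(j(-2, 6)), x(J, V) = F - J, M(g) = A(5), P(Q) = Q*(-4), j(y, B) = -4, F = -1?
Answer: 681/5 ≈ 136.20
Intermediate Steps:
P(Q) = -4*Q
M(g) = ⅕ (M(g) = 1/5 = ⅕)
x(J, V) = -1 - J
h = -899/5 (h = (-1 - 1*(-4))*(-60) + ⅕ = (-1 + 4)*(-60) + ⅕ = 3*(-60) + ⅕ = -180 + ⅕ = -899/5 ≈ -179.80)
P(-79) + h = -4*(-79) - 899/5 = 316 - 899/5 = 681/5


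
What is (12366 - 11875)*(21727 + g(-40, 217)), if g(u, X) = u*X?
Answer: 6406077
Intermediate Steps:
g(u, X) = X*u
(12366 - 11875)*(21727 + g(-40, 217)) = (12366 - 11875)*(21727 + 217*(-40)) = 491*(21727 - 8680) = 491*13047 = 6406077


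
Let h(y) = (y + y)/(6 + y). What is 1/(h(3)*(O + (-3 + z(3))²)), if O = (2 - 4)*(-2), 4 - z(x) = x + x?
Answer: 3/58 ≈ 0.051724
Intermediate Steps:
z(x) = 4 - 2*x (z(x) = 4 - (x + x) = 4 - 2*x)
O = 4 (O = -2*(-2) = 4)
h(y) = 2*y/(6 + y) (h(y) = (2*y)/(6 + y) = 2*y/(6 + y))
1/(h(3)*(O + (-3 + z(3))²)) = 1/((2*3/(6 + 3))*(4 + (-3 + (4 - 2*3))²)) = 1/((2*3/9)*(4 + (-3 + (4 - 6))²)) = 1/((2*3*(⅑))*(4 + (-3 - 2)²)) = 1/(2*(4 + (-5)²)/3) = 1/(2*(4 + 25)/3) = 1/((⅔)*29) = 1/(58/3) = 3/58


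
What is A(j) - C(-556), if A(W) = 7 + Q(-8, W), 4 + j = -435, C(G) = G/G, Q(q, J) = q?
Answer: -2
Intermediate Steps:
C(G) = 1
j = -439 (j = -4 - 435 = -439)
A(W) = -1 (A(W) = 7 - 8 = -1)
A(j) - C(-556) = -1 - 1*1 = -1 - 1 = -2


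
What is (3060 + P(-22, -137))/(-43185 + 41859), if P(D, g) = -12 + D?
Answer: -89/39 ≈ -2.2821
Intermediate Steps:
(3060 + P(-22, -137))/(-43185 + 41859) = (3060 + (-12 - 22))/(-43185 + 41859) = (3060 - 34)/(-1326) = 3026*(-1/1326) = -89/39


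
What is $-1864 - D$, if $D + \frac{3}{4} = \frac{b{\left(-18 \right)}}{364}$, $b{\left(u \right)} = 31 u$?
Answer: $- \frac{677665}{364} \approx -1861.7$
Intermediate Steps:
$D = - \frac{831}{364}$ ($D = - \frac{3}{4} + \frac{31 \left(-18\right)}{364} = - \frac{3}{4} - \frac{279}{182} = - \frac{831}{364} \approx -2.283$)
$-1864 - D = -1864 - - \frac{831}{364} = -1864 + \frac{831}{364} = - \frac{677665}{364}$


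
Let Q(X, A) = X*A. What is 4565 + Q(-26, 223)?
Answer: -1233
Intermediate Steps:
Q(X, A) = A*X
4565 + Q(-26, 223) = 4565 + 223*(-26) = 4565 - 5798 = -1233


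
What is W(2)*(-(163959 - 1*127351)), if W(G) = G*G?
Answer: -146432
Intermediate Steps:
W(G) = G²
W(2)*(-(163959 - 1*127351)) = 2²*(-(163959 - 1*127351)) = 4*(-(163959 - 127351)) = 4*(-1*36608) = 4*(-36608) = -146432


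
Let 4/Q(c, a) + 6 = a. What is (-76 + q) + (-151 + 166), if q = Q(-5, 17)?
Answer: -667/11 ≈ -60.636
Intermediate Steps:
Q(c, a) = 4/(-6 + a)
q = 4/11 (q = 4/(-6 + 17) = 4/11 ≈ 0.36364)
(-76 + q) + (-151 + 166) = (-76 + 4/11) + (-151 + 166) = -832/11 + 15 = -667/11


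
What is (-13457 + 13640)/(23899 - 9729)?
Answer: 183/14170 ≈ 0.012915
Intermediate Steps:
(-13457 + 13640)/(23899 - 9729) = 183/14170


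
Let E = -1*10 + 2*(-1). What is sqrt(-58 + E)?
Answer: I*sqrt(70) ≈ 8.3666*I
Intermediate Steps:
E = -12 (E = -10 - 2 = -12)
sqrt(-58 + E) = sqrt(-58 - 12) = sqrt(-70) = I*sqrt(70)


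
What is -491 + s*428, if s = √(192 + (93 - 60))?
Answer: 5929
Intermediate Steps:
s = 15 (s = √(192 + 33) = √225 = 15)
-491 + s*428 = -491 + 15*428 = -491 + 6420 = 5929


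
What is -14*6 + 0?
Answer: -84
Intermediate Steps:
-14*6 + 0 = -84 + 0 = -84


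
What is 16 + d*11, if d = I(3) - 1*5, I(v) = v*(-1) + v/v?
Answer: -61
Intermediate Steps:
I(v) = 1 - v (I(v) = -v + 1 = 1 - v)
d = -7 (d = (1 - 1*3) - 1*5 = (1 - 3) - 5 = -2 - 5 = -7)
16 + d*11 = 16 - 7*11 = 16 - 77 = -61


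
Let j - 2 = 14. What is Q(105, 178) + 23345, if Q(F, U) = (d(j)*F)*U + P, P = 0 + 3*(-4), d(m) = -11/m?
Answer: 83869/8 ≈ 10484.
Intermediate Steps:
j = 16 (j = 2 + 14 = 16)
P = -12 (P = 0 - 12 = -12)
Q(F, U) = -12 - 11*F*U/16 (Q(F, U) = ((-11/16)*F)*U - 12 = ((-11*1/16)*F)*U - 12 = (-11*F/16)*U - 12 = -11*F*U/16 - 12 = -12 - 11*F*U/16)
Q(105, 178) + 23345 = (-12 - 11/16*105*178) + 23345 = (-12 - 102795/8) + 23345 = -102891/8 + 23345 = 83869/8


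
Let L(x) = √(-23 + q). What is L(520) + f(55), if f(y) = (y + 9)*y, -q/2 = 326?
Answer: 3520 + 15*I*√3 ≈ 3520.0 + 25.981*I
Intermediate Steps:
q = -652 (q = -2*326 = -652)
f(y) = y*(9 + y) (f(y) = (9 + y)*y = y*(9 + y))
L(x) = 15*I*√3 (L(x) = √(-23 - 652) = √(-675) = 15*I*√3)
L(520) + f(55) = 15*I*√3 + 55*(9 + 55) = 15*I*√3 + 55*64 = 15*I*√3 + 3520 = 3520 + 15*I*√3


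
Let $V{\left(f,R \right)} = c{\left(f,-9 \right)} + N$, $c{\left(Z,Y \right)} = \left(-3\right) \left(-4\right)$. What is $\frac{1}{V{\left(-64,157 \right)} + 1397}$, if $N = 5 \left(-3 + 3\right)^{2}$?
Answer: $\frac{1}{1409} \approx 0.00070972$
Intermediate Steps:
$N = 0$ ($N = 5 \cdot 0^{2} = 5 \cdot 0 = 0$)
$c{\left(Z,Y \right)} = 12$
$V{\left(f,R \right)} = 12$ ($V{\left(f,R \right)} = 12 + 0 = 12$)
$\frac{1}{V{\left(-64,157 \right)} + 1397} = \frac{1}{12 + 1397} = \frac{1}{1409}$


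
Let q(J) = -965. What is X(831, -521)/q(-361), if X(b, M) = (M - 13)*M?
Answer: -278214/965 ≈ -288.30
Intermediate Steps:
X(b, M) = M*(-13 + M) (X(b, M) = (-13 + M)*M = M*(-13 + M))
X(831, -521)/q(-361) = -521*(-13 - 521)/(-965) = -521*(-534)*(-1/965) = 278214*(-1/965) = -278214/965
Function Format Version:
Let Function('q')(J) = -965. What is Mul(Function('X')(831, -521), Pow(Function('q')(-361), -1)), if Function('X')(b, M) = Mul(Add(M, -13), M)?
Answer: Rational(-278214, 965) ≈ -288.30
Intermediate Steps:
Function('X')(b, M) = Mul(M, Add(-13, M)) (Function('X')(b, M) = Mul(Add(-13, M), M) = Mul(M, Add(-13, M)))
Mul(Function('X')(831, -521), Pow(Function('q')(-361), -1)) = Mul(Mul(-521, Add(-13, -521)), Pow(-965, -1)) = Mul(Mul(-521, -534), Rational(-1, 965)) = Mul(278214, Rational(-1, 965)) = Rational(-278214, 965)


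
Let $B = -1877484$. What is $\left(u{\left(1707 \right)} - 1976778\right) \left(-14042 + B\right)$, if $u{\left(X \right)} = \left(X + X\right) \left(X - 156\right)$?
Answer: $-6276718820736$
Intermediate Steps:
$u{\left(X \right)} = 2 X \left(-156 + X\right)$
$\left(u{\left(1707 \right)} - 1976778\right) \left(-14042 + B\right) = \left(2 \cdot 1707 \left(-156 + 1707\right) - 1976778\right) \left(-14042 - 1877484\right) = \left(2 \cdot 1707 \cdot 1551 - 1976778\right) \left(-1891526\right) = \left(5295114 - 1976778\right) \left(-1891526\right) = 3318336 \left(-1891526\right) = -6276718820736$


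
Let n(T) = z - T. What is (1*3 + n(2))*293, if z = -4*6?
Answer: -6739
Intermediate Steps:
z = -24
n(T) = -24 - T
(1*3 + n(2))*293 = (1*3 + (-24 - 1*2))*293 = (3 + (-24 - 2))*293 = (3 - 26)*293 = -23*293 = -6739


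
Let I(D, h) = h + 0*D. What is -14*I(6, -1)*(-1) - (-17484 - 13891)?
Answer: 31361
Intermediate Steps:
I(D, h) = h (I(D, h) = h + 0 = h)
-14*I(6, -1)*(-1) - (-17484 - 13891) = -14*(-1)*(-1) - (-17484 - 13891) = 14*(-1) - 1*(-31375) = -14 + 31375 = 31361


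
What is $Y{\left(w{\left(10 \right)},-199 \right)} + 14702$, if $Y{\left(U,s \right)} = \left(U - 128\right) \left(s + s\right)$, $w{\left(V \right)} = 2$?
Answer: $64850$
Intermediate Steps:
$Y{\left(U,s \right)} = 2 s \left(-128 + U\right)$ ($Y{\left(U,s \right)} = \left(-128 + U\right) 2 s = 2 s \left(-128 + U\right)$)
$Y{\left(w{\left(10 \right)},-199 \right)} + 14702 = 2 \left(-199\right) \left(-128 + 2\right) + 14702 = 2 \left(-199\right) \left(-126\right) + 14702 = 50148 + 14702 = 64850$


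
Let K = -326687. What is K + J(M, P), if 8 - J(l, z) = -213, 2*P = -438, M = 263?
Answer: -326466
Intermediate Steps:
P = -219 (P = (½)*(-438) = -219)
J(l, z) = 221 (J(l, z) = 8 - 1*(-213) = 8 + 213 = 221)
K + J(M, P) = -326687 + 221 = -326466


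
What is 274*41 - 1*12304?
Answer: -1070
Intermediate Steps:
274*41 - 1*12304 = 11234 - 12304 = -1070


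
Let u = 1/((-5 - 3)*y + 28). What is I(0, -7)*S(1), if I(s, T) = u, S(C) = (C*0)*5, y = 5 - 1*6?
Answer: 0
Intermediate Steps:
y = -1 (y = 5 - 6 = -1)
S(C) = 0 (S(C) = 0*5 = 0)
u = 1/36 (u = 1/((-5 - 3)*(-1) + 28) = 1/(-8*(-1) + 28) = 1/(8 + 28) = 1/36 ≈ 0.027778)
I(s, T) = 1/36
I(0, -7)*S(1) = (1/36)*0 = 0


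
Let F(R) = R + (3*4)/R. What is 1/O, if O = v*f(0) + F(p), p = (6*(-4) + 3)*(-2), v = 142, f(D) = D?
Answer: 7/296 ≈ 0.023649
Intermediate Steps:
p = 42 (p = (-24 + 3)*(-2) = -21*(-2) = 42)
F(R) = R + 12/R
O = 296/7 (O = 142*0 + (42 + 12/42) = 0 + (42 + 12*(1/42)) = 0 + (42 + 2/7) = 0 + 296/7 = 296/7 ≈ 42.286)
1/O = 1/(296/7) = 7/296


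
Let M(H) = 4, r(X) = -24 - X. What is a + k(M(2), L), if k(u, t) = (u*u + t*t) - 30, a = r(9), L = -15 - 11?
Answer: 629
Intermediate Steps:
L = -26
a = -33 (a = -24 - 1*9 = -24 - 9 = -33)
k(u, t) = -30 + t**2 + u**2 (k(u, t) = (u**2 + t**2) - 30 = (t**2 + u**2) - 30 = -30 + t**2 + u**2)
a + k(M(2), L) = -33 + (-30 + (-26)**2 + 4**2) = -33 + (-30 + 676 + 16) = -33 + 662 = 629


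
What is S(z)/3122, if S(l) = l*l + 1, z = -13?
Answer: 85/1561 ≈ 0.054452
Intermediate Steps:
S(l) = 1 + l² (S(l) = l² + 1 = 1 + l²)
S(z)/3122 = (1 + (-13)²)/3122 = (1 + 169)*(1/3122) = 170*(1/3122) = 85/1561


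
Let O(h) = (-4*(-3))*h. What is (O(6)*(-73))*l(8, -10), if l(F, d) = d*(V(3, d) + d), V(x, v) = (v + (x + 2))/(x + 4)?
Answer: -3942000/7 ≈ -5.6314e+5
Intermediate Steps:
O(h) = 12*h
V(x, v) = (2 + v + x)/(4 + x) (V(x, v) = (v + (2 + x))/(4 + x) = (2 + v + x)/(4 + x))
l(F, d) = d*(5/7 + 8*d/7) (l(F, d) = d*((2 + d + 3)/(4 + 3) + d) = d*((5 + d)/7 + d) = d*((5/7 + d/7) + d) = d*(5/7 + 8*d/7))
(O(6)*(-73))*l(8, -10) = ((12*6)*(-73))*((⅐)*(-10)*(5 + 8*(-10))) = (72*(-73))*((⅐)*(-10)*(5 - 80)) = -5256*(-10)*(-75)/7 = -5256*750/7 = -3942000/7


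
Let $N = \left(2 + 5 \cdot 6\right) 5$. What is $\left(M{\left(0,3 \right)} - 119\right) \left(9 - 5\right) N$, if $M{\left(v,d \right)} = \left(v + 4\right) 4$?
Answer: $-65920$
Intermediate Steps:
$M{\left(v,d \right)} = 16 + 4 v$ ($M{\left(v,d \right)} = \left(4 + v\right) 4 = 16 + 4 v$)
$N = 160$ ($N = \left(2 + 30\right) 5 = 32 \cdot 5 = 160$)
$\left(M{\left(0,3 \right)} - 119\right) \left(9 - 5\right) N = \left(\left(16 + 4 \cdot 0\right) - 119\right) \left(9 - 5\right) 160 = \left(\left(16 + 0\right) - 119\right) \left(9 - 5\right) 160 = \left(16 - 119\right) 4 \cdot 160 = \left(-103\right) 640 = -65920$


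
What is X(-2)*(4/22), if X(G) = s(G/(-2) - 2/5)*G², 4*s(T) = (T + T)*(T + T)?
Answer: 72/275 ≈ 0.26182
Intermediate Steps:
s(T) = T² (s(T) = ((T + T)*(T + T))/4 = ((2*T)*(2*T))/4 = (4*T²)/4 = T²)
X(G) = G²*(-⅖ - G/2)² (X(G) = (G/(-2) - 2/5)²*G² = (G*(-½) - 2*⅕)²*G² = (-G/2 - ⅖)²*G² = (-⅖ - G/2)²*G² = G²*(-⅖ - G/2)²)
X(-2)*(4/22) = ((1/100)*(-2)²*(4 + 5*(-2))²)*(4/22) = ((1/100)*4*(4 - 10)²)*((1/22)*4) = ((1/100)*4*(-6)²)*(2/11) = ((1/100)*4*36)*(2/11) = (36/25)*(2/11) = 72/275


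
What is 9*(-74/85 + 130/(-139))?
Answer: -192024/11815 ≈ -16.253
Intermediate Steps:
9*(-74/85 + 130/(-139)) = 9*(-74*1/85 + 130*(-1/139)) = 9*(-74/85 - 130/139) = 9*(-21336/11815) = -192024/11815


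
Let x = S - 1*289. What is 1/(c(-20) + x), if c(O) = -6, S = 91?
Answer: -1/204 ≈ -0.0049020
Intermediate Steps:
x = -198 (x = 91 - 1*289 = 91 - 289 = -198)
1/(c(-20) + x) = 1/(-6 - 198) = 1/(-204) = -1/204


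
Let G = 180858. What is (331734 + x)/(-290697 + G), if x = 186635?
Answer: -518369/109839 ≈ -4.7194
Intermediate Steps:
(331734 + x)/(-290697 + G) = (331734 + 186635)/(-290697 + 180858) = 518369/(-109839) = 518369*(-1/109839) = -518369/109839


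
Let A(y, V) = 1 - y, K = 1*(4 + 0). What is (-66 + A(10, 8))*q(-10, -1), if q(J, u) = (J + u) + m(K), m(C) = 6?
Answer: 375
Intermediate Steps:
K = 4 (K = 1*4 = 4)
q(J, u) = 6 + J + u (q(J, u) = (J + u) + 6 = 6 + J + u)
(-66 + A(10, 8))*q(-10, -1) = (-66 + (1 - 1*10))*(6 - 10 - 1) = (-66 + (1 - 10))*(-5) = (-66 - 9)*(-5) = -75*(-5) = 375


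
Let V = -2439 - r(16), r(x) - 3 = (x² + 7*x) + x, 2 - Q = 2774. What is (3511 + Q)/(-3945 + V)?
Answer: -739/6771 ≈ -0.10914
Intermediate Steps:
Q = -2772 (Q = 2 - 1*2774 = 2 - 2774 = -2772)
r(x) = 3 + x² + 8*x (r(x) = 3 + ((x² + 7*x) + x) = 3 + (x² + 8*x) = 3 + x² + 8*x)
V = -2826 (V = -2439 - (3 + 16² + 8*16) = -2439 - (3 + 256 + 128) = -2439 - 1*387 = -2439 - 387 = -2826)
(3511 + Q)/(-3945 + V) = (3511 - 2772)/(-3945 - 2826) = 739/(-6771) = 739*(-1/6771) = -739/6771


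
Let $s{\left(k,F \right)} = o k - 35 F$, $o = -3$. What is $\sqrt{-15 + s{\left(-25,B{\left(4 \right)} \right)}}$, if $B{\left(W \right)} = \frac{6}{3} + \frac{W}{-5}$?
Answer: $3 \sqrt{2} \approx 4.2426$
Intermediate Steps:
$B{\left(W \right)} = 2 - \frac{W}{5}$ ($B{\left(W \right)} = 6 \cdot \frac{1}{3} + W \left(- \frac{1}{5}\right) = 2 - \frac{W}{5}$)
$s{\left(k,F \right)} = - 35 F - 3 k$ ($s{\left(k,F \right)} = - 3 k - 35 F = - 35 F - 3 k$)
$\sqrt{-15 + s{\left(-25,B{\left(4 \right)} \right)}} = \sqrt{-15 - \left(-75 + 35 \left(2 - \frac{4}{5}\right)\right)} = \sqrt{-15 + \left(- 35 \left(2 - \frac{4}{5}\right) + 75\right)} = \sqrt{-15 + \left(\left(-35\right) \frac{6}{5} + 75\right)} = \sqrt{-15 + \left(-42 + 75\right)} = \sqrt{-15 + 33} = \sqrt{18} = 3 \sqrt{2}$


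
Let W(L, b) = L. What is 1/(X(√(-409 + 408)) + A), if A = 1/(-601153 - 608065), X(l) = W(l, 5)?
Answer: -1209218/1462208171525 - 1462208171524*I/1462208171525 ≈ -8.2698e-7 - 1.0*I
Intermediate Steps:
X(l) = l
A = -1/1209218 (A = 1/(-1209218) = -1/1209218 ≈ -8.2698e-7)
1/(X(√(-409 + 408)) + A) = 1/(√(-409 + 408) - 1/1209218) = 1/(√(-1) - 1/1209218) = 1/(I - 1/1209218) = 1/(-1/1209218 + I) = 1462208171524*(-1/1209218 - I)/1462208171525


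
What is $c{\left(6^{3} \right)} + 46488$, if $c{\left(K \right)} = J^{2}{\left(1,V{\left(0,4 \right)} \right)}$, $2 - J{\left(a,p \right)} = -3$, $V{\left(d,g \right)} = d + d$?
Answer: $46513$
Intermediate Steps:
$V{\left(d,g \right)} = 2 d$
$J{\left(a,p \right)} = 5$ ($J{\left(a,p \right)} = 2 - -3 = 2 + 3 = 5$)
$c{\left(K \right)} = 25$ ($c{\left(K \right)} = 5^{2} = 25$)
$c{\left(6^{3} \right)} + 46488 = 25 + 46488 = 46513$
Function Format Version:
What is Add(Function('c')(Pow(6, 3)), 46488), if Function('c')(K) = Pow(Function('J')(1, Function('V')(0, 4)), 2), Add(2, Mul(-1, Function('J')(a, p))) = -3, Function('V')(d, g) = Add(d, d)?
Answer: 46513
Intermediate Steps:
Function('V')(d, g) = Mul(2, d)
Function('J')(a, p) = 5 (Function('J')(a, p) = Add(2, Mul(-1, -3)) = Add(2, 3) = 5)
Function('c')(K) = 25 (Function('c')(K) = Pow(5, 2) = 25)
Add(Function('c')(Pow(6, 3)), 46488) = Add(25, 46488) = 46513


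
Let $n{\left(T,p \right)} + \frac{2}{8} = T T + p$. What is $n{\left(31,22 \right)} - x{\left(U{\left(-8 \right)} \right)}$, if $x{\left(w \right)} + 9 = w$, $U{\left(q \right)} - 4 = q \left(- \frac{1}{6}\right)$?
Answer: $\frac{11837}{12} \approx 986.42$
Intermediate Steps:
$U{\left(q \right)} = 4 - \frac{q}{6}$ ($U{\left(q \right)} = 4 + q \left(- \frac{1}{6}\right) = 4 - \frac{q}{6}$)
$x{\left(w \right)} = -9 + w$
$n{\left(T,p \right)} = - \frac{1}{4} + p + T^{2}$ ($n{\left(T,p \right)} = - \frac{1}{4} + \left(T T + p\right) = - \frac{1}{4} + \left(T^{2} + p\right) = - \frac{1}{4} + \left(p + T^{2}\right) = - \frac{1}{4} + p + T^{2}$)
$n{\left(31,22 \right)} - x{\left(U{\left(-8 \right)} \right)} = \left(- \frac{1}{4} + 22 + 31^{2}\right) - \left(-9 + \left(4 - - \frac{4}{3}\right)\right) = \left(- \frac{1}{4} + 22 + 961\right) - \left(-9 + \left(4 + \frac{4}{3}\right)\right) = \frac{3931}{4} - \left(-9 + \frac{16}{3}\right) = \frac{3931}{4} - - \frac{11}{3} = \frac{3931}{4} + \frac{11}{3} = \frac{11837}{12}$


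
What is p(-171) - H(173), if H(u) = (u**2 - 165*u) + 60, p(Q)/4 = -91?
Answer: -1808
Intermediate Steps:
p(Q) = -364 (p(Q) = 4*(-91) = -364)
H(u) = 60 + u**2 - 165*u
p(-171) - H(173) = -364 - (60 + 173**2 - 165*173) = -364 - (60 + 29929 - 28545) = -364 - 1*1444 = -364 - 1444 = -1808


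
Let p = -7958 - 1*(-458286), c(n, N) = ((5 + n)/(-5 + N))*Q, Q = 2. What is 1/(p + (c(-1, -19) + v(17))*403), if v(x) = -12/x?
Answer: 51/22945369 ≈ 2.2227e-6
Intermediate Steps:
c(n, N) = 2*(5 + n)/(-5 + N) (c(n, N) = ((5 + n)/(-5 + N))*2 = 2*(5 + n)/(-5 + N))
p = 450328 (p = -7958 + 458286 = 450328)
1/(p + (c(-1, -19) + v(17))*403) = 1/(450328 + (2*(5 - 1)/(-5 - 19) - 12/17)*403) = 1/(450328 + (2*4/(-24) - 12*1/17)*403) = 1/(450328 + (2*(-1/24)*4 - 12/17)*403) = 1/(450328 + (-⅓ - 12/17)*403) = 1/(450328 - 53/51*403) = 1/(450328 - 21359/51) = 1/(22945369/51) = 51/22945369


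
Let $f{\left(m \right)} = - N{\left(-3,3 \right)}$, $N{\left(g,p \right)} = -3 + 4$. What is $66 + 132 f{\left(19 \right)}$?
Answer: $-66$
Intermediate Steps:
$N{\left(g,p \right)} = 1$
$f{\left(m \right)} = -1$ ($f{\left(m \right)} = \left(-1\right) 1 = -1$)
$66 + 132 f{\left(19 \right)} = 66 + 132 \left(-1\right) = 66 - 132 = -66$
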